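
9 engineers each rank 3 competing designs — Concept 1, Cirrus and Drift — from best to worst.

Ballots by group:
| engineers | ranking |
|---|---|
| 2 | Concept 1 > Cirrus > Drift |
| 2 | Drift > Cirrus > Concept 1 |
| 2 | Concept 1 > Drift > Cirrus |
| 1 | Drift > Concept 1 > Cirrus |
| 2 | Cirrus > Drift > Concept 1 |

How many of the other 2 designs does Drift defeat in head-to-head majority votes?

2

Drift against each rival (9 engineers):
Drift–Concept 1: Drift 5–4.
Drift vs Cirrus: 2+2+1 = 5 for Drift, 4 for Cirrus — Drift by 5–4.
Drift beats Concept 1, Cirrus — 2 pairwise wins.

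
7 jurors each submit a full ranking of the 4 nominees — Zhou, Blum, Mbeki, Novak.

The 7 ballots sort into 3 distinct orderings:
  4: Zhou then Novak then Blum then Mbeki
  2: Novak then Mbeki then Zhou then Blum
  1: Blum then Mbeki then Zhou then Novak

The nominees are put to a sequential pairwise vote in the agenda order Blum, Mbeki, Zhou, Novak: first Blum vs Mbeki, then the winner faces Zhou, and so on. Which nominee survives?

Round 1: Blum vs Mbeki — 5–2, Blum advances.
Round 2: Blum vs Zhou — 1–6, Zhou advances.
Round 3: Zhou vs Novak — 5–2, Zhou advances.
Zhou survives the agenda.

Zhou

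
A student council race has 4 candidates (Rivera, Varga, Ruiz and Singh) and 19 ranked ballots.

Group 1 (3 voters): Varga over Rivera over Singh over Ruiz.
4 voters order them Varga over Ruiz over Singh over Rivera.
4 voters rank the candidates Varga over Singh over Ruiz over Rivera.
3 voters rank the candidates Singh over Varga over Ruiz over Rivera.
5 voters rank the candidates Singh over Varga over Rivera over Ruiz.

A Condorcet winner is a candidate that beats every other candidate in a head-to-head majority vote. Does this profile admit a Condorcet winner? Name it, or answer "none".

Varga

Head-to-head results (19 voters):
Rivera vs Varga: Rivera is ranked higher on 0 ballots, Varga on 19. Varga wins 19–0.
Rivera vs Ruiz: 8 to 11, Ruiz.
Rivera vs Singh: Rivera preferred on 3 ballots; Singh wins 16–3.
Varga vs Ruiz: Varga wins 19–0.
Varga vs Singh: 3+4+4 = 11 for Varga, 8 for Singh — Varga by 11–8.
Ruiz vs Singh: Ruiz preferred on 4 ballots; Singh wins 15–4.
Varga beats each of Rivera, Ruiz, Singh — Varga is the Condorcet winner.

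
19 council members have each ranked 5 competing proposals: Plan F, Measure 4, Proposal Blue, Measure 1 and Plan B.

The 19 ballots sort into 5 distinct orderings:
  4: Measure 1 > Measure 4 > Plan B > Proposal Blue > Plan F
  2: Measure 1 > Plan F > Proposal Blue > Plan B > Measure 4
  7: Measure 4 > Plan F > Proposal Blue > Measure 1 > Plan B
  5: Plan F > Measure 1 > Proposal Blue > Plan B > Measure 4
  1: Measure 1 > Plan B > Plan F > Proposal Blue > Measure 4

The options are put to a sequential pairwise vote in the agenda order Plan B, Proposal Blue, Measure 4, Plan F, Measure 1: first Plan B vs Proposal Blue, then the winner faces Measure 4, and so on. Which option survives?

Measure 1

Round 1: Plan B vs Proposal Blue — 5–14, Proposal Blue advances.
Round 2: Proposal Blue vs Measure 4 — 8–11, Measure 4 advances.
Round 3: Measure 4 vs Plan F — 11–8, Measure 4 advances.
Round 4: Measure 4 vs Measure 1 — 7–12, Measure 1 advances.
Measure 1 survives the agenda.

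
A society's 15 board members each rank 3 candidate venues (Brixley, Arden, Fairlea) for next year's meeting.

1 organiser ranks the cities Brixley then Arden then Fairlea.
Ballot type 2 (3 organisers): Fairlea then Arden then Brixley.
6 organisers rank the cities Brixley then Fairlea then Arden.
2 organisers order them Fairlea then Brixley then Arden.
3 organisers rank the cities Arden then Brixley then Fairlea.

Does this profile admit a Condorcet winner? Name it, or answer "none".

Pairwise majorities:
Brixley vs Arden: Brixley wins 9–6.
Brixley vs Fairlea: Brixley wins 10–5.
Arden vs Fairlea: 1+3 = 4 for Arden, 11 for Fairlea — Fairlea by 11–4.
Brixley beats each of Arden, Fairlea — Brixley is the Condorcet winner.

Brixley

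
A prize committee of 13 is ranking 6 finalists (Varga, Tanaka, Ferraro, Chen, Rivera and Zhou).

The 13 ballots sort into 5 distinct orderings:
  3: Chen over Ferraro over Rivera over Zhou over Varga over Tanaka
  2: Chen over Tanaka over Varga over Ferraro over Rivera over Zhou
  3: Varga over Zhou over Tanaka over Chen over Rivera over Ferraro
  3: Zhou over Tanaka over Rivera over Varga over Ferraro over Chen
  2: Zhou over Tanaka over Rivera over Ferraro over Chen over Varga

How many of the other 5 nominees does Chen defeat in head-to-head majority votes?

Chen against each rival (13 jurors):
Chen vs Varga: Chen, 7–6.
Chen vs Tanaka: Tanaka wins 8–5.
Chen vs Ferraro: Chen wins 8–5.
Chen–Rivera: Chen 8–5.
Chen vs Zhou: 5 to 8, Zhou.
Chen beats Varga, Ferraro, Rivera; loses to Tanaka, Zhou — 3 pairwise wins.

3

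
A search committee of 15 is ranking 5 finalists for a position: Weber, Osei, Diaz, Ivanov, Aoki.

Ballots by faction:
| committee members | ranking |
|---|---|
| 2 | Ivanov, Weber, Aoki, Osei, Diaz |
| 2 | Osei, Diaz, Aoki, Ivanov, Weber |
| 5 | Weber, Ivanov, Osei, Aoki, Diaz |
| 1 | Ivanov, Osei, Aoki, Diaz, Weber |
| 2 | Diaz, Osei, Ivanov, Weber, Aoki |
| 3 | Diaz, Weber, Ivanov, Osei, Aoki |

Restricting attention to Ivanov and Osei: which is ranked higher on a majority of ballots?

Ballots ranking Ivanov above Osei: 2 + 5 + 1 + 3 = 11.
Ballots ranking Osei above Ivanov: 15 − 11 = 4.
Ivanov wins the head-to-head 11–4.

Ivanov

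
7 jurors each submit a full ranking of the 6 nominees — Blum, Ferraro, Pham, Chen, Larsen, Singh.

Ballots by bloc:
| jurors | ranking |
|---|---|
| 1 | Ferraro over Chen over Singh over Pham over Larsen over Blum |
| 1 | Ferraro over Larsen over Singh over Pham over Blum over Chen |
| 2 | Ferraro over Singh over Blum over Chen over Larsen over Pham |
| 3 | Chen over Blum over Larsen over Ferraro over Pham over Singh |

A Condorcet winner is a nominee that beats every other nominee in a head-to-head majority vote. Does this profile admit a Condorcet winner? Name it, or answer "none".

Head-to-head results (7 jurors):
Blum vs Ferraro: Ferraro wins 4–3.
Blum vs Pham: Blum wins 5–2.
Blum vs Chen: Chen wins 4–3.
Blum–Larsen: Blum 5–2.
Blum–Singh: Singh 4–3.
Ferraro vs Pham: Ferraro, 7–0.
Ferraro–Chen: Ferraro 4–3.
Ferraro vs Larsen: Ferraro wins 4–3.
Ferraro vs Singh: Ferraro wins 7–0.
Pham vs Chen: Chen, 6–1.
Pham–Larsen: Larsen 6–1.
Pham vs Singh: Singh wins 4–3.
Chen–Larsen: Chen 6–1.
Chen vs Singh: Chen, 4–3.
Larsen vs Singh: Larsen wins 4–3.
Ferraro defeats every rival head-to-head and is the Condorcet winner.

Ferraro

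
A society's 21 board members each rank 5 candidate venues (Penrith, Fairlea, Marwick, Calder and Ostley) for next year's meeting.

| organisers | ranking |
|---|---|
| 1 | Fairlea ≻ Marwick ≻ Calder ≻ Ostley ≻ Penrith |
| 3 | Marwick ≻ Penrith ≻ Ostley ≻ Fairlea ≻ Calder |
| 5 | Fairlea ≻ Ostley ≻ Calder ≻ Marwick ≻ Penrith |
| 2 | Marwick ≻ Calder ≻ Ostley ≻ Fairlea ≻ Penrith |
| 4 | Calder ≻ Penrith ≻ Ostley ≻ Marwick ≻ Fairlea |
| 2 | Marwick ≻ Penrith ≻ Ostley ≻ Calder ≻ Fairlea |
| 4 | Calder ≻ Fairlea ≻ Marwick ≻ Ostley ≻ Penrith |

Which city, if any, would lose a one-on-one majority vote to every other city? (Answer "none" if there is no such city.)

Pairwise majorities:
Penrith vs Fairlea: Penrith is ranked higher on 3+4+2 = 9 ballots, Fairlea on 12. Fairlea wins 12–9.
Penrith vs Marwick: 4 for Penrith, 17 for Marwick — Marwick by 17–4.
Penrith vs Calder: 5 to 16, Calder.
Penrith vs Ostley: Ostley, 12–9.
Fairlea vs Marwick: Fairlea preferred on 1+5+4 = 10 ballots; Marwick wins 11–10.
Fairlea vs Calder: Fairlea is ranked higher on 1+3+5 = 9 ballots, Calder on 12. Calder wins 12–9.
Fairlea vs Ostley: Fairlea is ranked higher on 1+5+4 = 10 ballots, Ostley on 11. Ostley wins 11–10.
Marwick vs Calder: Calder, 13–8.
Marwick vs Ostley: Marwick, 12–9.
Calder–Ostley: Calder 11–10.
Penrith loses to every other city — it is the Condorcet loser.

Penrith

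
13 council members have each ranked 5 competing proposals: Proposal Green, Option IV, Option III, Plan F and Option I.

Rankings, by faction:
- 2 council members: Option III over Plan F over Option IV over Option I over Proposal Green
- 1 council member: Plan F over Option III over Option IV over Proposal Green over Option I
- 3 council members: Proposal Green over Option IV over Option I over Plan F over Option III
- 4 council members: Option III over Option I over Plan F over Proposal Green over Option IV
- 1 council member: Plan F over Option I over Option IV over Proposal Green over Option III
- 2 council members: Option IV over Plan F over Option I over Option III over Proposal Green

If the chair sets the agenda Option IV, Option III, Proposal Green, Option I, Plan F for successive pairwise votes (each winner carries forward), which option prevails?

Round 1: Option IV vs Option III — 6–7, Option III advances.
Round 2: Option III vs Proposal Green — 9–4, Option III advances.
Round 3: Option III vs Option I — 7–6, Option III advances.
Round 4: Option III vs Plan F — 6–7, Plan F advances.
The agenda winner is Plan F.

Plan F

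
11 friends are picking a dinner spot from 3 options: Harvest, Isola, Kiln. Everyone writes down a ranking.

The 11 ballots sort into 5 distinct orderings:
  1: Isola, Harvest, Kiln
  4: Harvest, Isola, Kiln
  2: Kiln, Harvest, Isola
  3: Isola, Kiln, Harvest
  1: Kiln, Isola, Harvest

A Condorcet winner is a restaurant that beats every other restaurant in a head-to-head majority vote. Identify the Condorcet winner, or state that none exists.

none

Head-to-head results (11 friends):
Harvest vs Isola: Harvest wins 6–5.
Harvest–Kiln: Kiln 6–5.
Isola–Kiln: Isola 8–3.
Every restaurant loses at least once (Harvest loses to Kiln; Isola loses to Harvest; Kiln loses to Isola). The majority relation contains the cycle Harvest → Isola → Kiln → Harvest, so there is no Condorcet winner.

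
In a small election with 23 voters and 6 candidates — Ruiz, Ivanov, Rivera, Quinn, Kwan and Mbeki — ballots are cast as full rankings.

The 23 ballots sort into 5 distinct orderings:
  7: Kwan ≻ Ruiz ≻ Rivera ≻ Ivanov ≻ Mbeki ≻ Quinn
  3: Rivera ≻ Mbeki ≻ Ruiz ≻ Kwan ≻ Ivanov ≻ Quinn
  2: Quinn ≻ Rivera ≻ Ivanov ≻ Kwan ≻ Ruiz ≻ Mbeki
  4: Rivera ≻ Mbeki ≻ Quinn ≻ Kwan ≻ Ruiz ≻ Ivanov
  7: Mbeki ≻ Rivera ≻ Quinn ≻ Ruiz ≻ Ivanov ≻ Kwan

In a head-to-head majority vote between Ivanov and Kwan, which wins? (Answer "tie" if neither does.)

Ballots ranking Ivanov above Kwan: 2 + 7 = 9.
Ballots ranking Kwan above Ivanov: 23 − 9 = 14.
Kwan wins the head-to-head 14–9.

Kwan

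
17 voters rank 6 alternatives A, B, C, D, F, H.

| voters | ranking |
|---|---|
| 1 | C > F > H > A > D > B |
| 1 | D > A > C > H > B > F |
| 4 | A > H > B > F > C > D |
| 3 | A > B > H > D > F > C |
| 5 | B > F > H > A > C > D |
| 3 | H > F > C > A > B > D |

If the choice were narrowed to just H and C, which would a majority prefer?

H

Ballots ranking H above C: 4 + 3 + 5 + 3 = 15.
Ballots ranking C above H: 17 − 15 = 2.
H wins the head-to-head 15–2.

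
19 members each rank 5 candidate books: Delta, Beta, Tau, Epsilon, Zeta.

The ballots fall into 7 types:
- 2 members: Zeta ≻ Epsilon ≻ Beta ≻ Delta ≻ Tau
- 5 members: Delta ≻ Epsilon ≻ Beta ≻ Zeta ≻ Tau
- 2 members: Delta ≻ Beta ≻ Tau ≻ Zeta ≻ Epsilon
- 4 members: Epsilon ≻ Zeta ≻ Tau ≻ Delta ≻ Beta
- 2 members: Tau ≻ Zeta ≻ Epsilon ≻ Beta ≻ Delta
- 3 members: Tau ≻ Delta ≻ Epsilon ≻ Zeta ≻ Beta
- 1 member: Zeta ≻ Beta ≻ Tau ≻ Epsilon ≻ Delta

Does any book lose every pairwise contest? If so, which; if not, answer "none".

none

Pairwise majorities:
Delta–Beta: Delta 14–5.
Delta–Tau: Tau 10–9.
Delta vs Epsilon: 5+2+3 = 10 for Delta, 9 for Epsilon — Delta by 10–9.
Delta vs Zeta: Delta, 10–9.
Beta vs Tau: Beta wins 10–9.
Beta vs Epsilon: Beta is ranked higher on 2+1 = 3 ballots, Epsilon on 16. Epsilon wins 16–3.
Beta–Zeta: Zeta 12–7.
Tau vs Epsilon: Epsilon wins 11–8.
Tau–Zeta: Zeta 12–7.
Epsilon vs Zeta: Epsilon, 12–7.
Every book wins at least one matchup (Delta beats Beta; Beta beats Tau; Tau beats Delta; Epsilon beats Beta; Zeta beats Beta), so there is no Condorcet loser.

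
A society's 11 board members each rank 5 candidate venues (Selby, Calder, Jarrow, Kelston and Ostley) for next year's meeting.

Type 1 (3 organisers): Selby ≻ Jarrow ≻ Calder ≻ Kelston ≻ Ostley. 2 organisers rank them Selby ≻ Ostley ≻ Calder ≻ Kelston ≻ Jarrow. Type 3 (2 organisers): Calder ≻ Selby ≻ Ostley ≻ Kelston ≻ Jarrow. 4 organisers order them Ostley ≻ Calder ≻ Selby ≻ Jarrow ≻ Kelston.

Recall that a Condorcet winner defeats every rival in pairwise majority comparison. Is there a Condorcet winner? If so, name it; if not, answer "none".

Head-to-head results (11 organisers):
Selby vs Calder: Calder, 6–5.
Selby vs Jarrow: Selby, 11–0.
Selby–Kelston: Selby 11–0.
Selby vs Ostley: Selby, 7–4.
Calder vs Jarrow: Calder wins 8–3.
Calder vs Kelston: Calder wins 11–0.
Calder vs Ostley: Ostley, 6–5.
Jarrow–Kelston: Jarrow 7–4.
Jarrow vs Ostley: Ostley, 8–3.
Kelston–Ostley: Ostley 8–3.
No city is unbeaten: Selby loses to Calder; Calder loses to Ostley; Jarrow loses to Selby; Kelston loses to Selby; Ostley loses to Selby. In particular Selby beats Ostley beats Calder beats Selby is a majority cycle — no Condorcet winner exists.

none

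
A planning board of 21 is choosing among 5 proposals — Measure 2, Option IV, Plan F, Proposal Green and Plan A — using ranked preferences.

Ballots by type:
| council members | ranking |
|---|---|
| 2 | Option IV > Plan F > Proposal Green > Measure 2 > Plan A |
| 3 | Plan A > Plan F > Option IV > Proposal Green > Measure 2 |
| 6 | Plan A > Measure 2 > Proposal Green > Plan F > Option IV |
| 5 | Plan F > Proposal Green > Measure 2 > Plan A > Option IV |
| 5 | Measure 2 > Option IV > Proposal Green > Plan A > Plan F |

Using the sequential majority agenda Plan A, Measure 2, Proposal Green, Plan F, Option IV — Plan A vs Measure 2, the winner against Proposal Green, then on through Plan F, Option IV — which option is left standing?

Round 1: Plan A vs Measure 2 — 9–12, Measure 2 advances.
Round 2: Measure 2 vs Proposal Green — 11–10, Measure 2 advances.
Round 3: Measure 2 vs Plan F — 11–10, Measure 2 advances.
Round 4: Measure 2 vs Option IV — 16–5, Measure 2 advances.
Measure 2 survives the agenda.

Measure 2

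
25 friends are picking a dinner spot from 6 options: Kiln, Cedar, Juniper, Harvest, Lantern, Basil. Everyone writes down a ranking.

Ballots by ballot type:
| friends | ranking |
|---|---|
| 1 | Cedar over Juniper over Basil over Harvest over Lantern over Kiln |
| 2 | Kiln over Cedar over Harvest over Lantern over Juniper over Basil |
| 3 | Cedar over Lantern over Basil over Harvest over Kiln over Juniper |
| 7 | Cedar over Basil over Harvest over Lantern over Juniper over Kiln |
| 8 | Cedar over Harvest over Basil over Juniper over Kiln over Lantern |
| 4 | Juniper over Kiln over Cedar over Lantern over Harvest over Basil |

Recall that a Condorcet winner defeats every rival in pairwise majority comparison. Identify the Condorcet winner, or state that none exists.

Pairwise majorities:
Kiln vs Cedar: Cedar, 19–6.
Kiln–Juniper: Juniper 20–5.
Kiln vs Harvest: Harvest, 19–6.
Kiln vs Lantern: Kiln, 14–11.
Kiln–Basil: Basil 19–6.
Cedar vs Juniper: Cedar, 21–4.
Cedar–Harvest: Cedar 25–0.
Cedar–Lantern: Cedar 25–0.
Cedar–Basil: Cedar 25–0.
Juniper vs Harvest: Harvest wins 20–5.
Juniper vs Lantern: Juniper wins 13–12.
Juniper–Basil: Basil 18–7.
Harvest vs Lantern: Harvest wins 18–7.
Harvest–Basil: Harvest 14–11.
Lantern vs Basil: Basil wins 16–9.
Cedar wins every pairwise contest, so Cedar is the Condorcet winner.

Cedar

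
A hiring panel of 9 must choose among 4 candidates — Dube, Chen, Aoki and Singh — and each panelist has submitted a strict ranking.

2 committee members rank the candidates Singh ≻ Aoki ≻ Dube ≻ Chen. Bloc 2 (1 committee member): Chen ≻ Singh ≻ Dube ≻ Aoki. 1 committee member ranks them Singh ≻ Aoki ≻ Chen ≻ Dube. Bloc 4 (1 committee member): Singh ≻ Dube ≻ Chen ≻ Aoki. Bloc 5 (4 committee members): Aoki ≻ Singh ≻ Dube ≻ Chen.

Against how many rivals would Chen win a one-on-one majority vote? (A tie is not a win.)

Chen against each rival (9 committee members):
Chen–Dube: Dube 7–2.
Chen vs Aoki: Aoki, 7–2.
Chen vs Singh: 1 for Chen, 8 for Singh — Singh by 8–1.
Chen beats no one; loses to Dube, Aoki, Singh — 0 pairwise wins.

0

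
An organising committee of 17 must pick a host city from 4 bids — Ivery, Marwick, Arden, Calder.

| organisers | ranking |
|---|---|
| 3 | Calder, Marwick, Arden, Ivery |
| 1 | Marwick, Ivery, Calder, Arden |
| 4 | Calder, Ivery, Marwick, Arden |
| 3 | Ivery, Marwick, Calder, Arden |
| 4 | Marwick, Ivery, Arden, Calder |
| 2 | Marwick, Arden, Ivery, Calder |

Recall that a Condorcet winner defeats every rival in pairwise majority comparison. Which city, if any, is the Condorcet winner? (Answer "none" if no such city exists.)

Head-to-head results (17 organisers):
Ivery vs Marwick: Ivery is ranked higher on 4+3 = 7 ballots, Marwick on 10. Marwick wins 10–7.
Ivery vs Arden: Ivery preferred on 1+4+3+4 = 12 ballots; Ivery wins 12–5.
Ivery vs Calder: 1+3+4+2 = 10 for Ivery, 7 for Calder — Ivery by 10–7.
Marwick vs Arden: 3+1+4+3+4+2 = 17 for Marwick, 0 for Arden — Marwick by 17–0.
Marwick vs Calder: 1+3+4+2 = 10 for Marwick, 7 for Calder — Marwick by 10–7.
Arden vs Calder: Arden is ranked higher on 4+2 = 6 ballots, Calder on 11. Calder wins 11–6.
Only Marwick has no losses; Marwick is the Condorcet winner.

Marwick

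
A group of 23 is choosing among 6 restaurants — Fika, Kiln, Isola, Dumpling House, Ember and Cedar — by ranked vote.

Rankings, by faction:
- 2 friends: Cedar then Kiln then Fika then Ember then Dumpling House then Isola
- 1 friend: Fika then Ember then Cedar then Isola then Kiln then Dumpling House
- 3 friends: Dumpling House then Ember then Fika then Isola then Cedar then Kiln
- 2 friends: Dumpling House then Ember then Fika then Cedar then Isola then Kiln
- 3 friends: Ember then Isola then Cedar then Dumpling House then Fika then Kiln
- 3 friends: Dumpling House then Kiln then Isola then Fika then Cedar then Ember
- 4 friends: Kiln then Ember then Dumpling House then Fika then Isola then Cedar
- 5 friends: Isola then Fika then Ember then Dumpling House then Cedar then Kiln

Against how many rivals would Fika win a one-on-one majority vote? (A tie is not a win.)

Fika against each rival (23 friends):
Fika–Kiln: Fika 14–9.
Fika–Isola: Fika 12–11.
Fika vs Dumpling House: 8 to 15, Dumpling House.
Fika vs Ember: Ember, 12–11.
Fika vs Cedar: Fika wins 18–5.
Fika beats Kiln, Isola, Cedar; loses to Dumpling House, Ember — 3 pairwise wins.

3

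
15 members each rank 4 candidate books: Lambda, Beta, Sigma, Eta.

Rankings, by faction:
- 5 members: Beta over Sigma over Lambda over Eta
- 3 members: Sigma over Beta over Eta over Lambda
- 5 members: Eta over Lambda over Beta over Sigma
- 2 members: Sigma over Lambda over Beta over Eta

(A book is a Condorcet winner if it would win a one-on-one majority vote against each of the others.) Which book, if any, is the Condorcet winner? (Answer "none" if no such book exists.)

Head-to-head results (15 members):
Lambda vs Beta: 5+2 = 7 for Lambda, 8 for Beta — Beta by 8–7.
Lambda vs Sigma: Lambda is ranked higher on 5 ballots, Sigma on 10. Sigma wins 10–5.
Lambda vs Eta: 5+2 = 7 for Lambda, 8 for Eta — Eta by 8–7.
Beta vs Sigma: 5+5 = 10 for Beta, 5 for Sigma — Beta by 10–5.
Beta vs Eta: Beta preferred on 5+3+2 = 10 ballots; Beta wins 10–5.
Sigma vs Eta: Sigma is ranked higher on 5+3+2 = 10 ballots, Eta on 5. Sigma wins 10–5.
Beta beats each of Lambda, Sigma, Eta — Beta is the Condorcet winner.

Beta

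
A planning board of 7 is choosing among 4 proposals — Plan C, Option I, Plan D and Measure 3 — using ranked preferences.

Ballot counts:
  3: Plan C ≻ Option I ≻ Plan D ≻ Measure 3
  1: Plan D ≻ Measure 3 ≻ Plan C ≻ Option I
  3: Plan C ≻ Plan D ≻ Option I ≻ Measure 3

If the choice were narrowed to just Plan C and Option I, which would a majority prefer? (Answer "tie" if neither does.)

Ballots ranking Plan C above Option I: 3 + 1 + 3 = 7.
Ballots ranking Option I above Plan C: 7 − 7 = 0.
Plan C wins the head-to-head 7–0.

Plan C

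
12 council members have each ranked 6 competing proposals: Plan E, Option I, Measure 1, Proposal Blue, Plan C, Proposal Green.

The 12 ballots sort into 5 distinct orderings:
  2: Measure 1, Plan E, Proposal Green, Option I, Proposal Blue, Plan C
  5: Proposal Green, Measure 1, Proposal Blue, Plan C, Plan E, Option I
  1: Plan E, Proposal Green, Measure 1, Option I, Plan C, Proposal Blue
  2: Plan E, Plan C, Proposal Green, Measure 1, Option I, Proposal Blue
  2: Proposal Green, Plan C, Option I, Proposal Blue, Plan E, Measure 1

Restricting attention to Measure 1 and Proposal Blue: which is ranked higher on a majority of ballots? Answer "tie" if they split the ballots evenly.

Measure 1

Ballots ranking Measure 1 above Proposal Blue: 2 + 5 + 1 + 2 = 10.
Ballots ranking Proposal Blue above Measure 1: 12 − 10 = 2.
Measure 1 wins the head-to-head 10–2.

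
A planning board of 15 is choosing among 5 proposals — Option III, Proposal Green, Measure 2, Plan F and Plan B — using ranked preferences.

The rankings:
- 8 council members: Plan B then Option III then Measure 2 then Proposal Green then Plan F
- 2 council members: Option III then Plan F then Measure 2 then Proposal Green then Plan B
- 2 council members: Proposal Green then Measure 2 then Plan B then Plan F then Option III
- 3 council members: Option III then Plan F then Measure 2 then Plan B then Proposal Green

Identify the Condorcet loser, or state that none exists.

Plan F

Head-to-head results (15 council members):
Option III vs Proposal Green: Option III, 13–2.
Option III–Measure 2: Option III 13–2.
Option III vs Plan F: Option III wins 13–2.
Option III vs Plan B: 5 to 10, Plan B.
Proposal Green vs Measure 2: Measure 2, 13–2.
Proposal Green vs Plan F: Proposal Green, 10–5.
Proposal Green vs Plan B: Proposal Green is ranked higher on 2+2 = 4 ballots, Plan B on 11. Plan B wins 11–4.
Measure 2–Plan F: Measure 2 10–5.
Measure 2 vs Plan B: Plan B, 8–7.
Plan F vs Plan B: Plan B, 10–5.
Plan F loses to every other option — it is the Condorcet loser.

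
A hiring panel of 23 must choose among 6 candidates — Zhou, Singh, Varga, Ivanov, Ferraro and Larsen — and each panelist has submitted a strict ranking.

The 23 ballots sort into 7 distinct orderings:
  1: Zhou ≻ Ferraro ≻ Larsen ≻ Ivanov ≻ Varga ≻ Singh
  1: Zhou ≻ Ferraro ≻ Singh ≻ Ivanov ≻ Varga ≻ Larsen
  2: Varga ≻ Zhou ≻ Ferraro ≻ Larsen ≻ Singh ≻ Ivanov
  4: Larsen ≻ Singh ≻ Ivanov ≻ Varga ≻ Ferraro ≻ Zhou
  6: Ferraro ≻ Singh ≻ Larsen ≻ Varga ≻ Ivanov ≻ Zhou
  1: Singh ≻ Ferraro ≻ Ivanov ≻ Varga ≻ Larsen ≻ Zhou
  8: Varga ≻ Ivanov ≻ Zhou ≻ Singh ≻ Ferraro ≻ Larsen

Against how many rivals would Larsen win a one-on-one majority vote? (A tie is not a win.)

1

Larsen against each rival (23 committee members):
Larsen vs Zhou: Zhou, 12–11.
Larsen vs Singh: Singh wins 16–7.
Larsen vs Varga: 11 to 12, Varga.
Larsen vs Ivanov: 1+2+4+6 = 13 for Larsen, 10 for Ivanov — Larsen by 13–10.
Larsen vs Ferraro: Ferraro wins 19–4.
Larsen beats Ivanov; loses to Zhou, Singh, Varga, Ferraro — 1 pairwise win.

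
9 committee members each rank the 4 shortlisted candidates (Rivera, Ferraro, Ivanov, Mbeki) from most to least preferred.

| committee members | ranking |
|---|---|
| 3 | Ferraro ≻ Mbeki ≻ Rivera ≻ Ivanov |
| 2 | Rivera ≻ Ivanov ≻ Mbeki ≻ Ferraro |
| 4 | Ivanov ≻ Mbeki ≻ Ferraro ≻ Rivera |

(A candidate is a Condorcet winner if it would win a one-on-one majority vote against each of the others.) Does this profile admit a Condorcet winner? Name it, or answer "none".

Head-to-head results (9 committee members):
Rivera vs Ferraro: Ferraro wins 7–2.
Rivera vs Ivanov: Rivera, 5–4.
Rivera vs Mbeki: Mbeki wins 7–2.
Ferraro–Ivanov: Ivanov 6–3.
Ferraro–Mbeki: Mbeki 6–3.
Ivanov–Mbeki: Ivanov 6–3.
Each candidate drops at least one matchup (Rivera loses to Ferraro; Ferraro loses to Ivanov; Ivanov loses to Rivera; Mbeki loses to Ivanov); the cycle Rivera > Ivanov > Ferraro > Rivera rules out a Condorcet winner.

none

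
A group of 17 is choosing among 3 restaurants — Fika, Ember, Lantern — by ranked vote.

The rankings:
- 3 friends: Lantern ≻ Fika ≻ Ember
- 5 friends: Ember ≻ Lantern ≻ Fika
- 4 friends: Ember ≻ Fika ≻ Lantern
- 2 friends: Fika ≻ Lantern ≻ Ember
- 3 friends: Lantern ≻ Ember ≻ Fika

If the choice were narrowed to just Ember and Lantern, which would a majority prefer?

Ember

Ballots ranking Ember above Lantern: 5 + 4 = 9.
Ballots ranking Lantern above Ember: 17 − 9 = 8.
Ember wins the head-to-head 9–8.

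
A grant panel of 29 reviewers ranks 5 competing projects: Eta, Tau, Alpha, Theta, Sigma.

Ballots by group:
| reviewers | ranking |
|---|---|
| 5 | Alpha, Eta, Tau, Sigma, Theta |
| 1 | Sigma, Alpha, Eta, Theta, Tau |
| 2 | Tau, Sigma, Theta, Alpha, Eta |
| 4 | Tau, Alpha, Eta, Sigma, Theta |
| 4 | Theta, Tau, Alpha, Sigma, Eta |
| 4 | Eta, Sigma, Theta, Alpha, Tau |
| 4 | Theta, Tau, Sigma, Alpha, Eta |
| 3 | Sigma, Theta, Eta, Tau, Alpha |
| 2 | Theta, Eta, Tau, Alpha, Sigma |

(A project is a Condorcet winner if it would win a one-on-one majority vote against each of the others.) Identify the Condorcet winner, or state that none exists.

Check each pair by majority over 29 ballots:
Eta vs Tau: Eta is ranked higher on 5+1+4+3+2 = 15 ballots, Tau on 14. Eta wins 15–14.
Eta vs Alpha: Eta preferred on 4+3+2 = 9 ballots; Alpha wins 20–9.
Eta vs Theta: 5+1+4+4 = 14 for Eta, 15 for Theta — Theta by 15–14.
Eta vs Sigma: Eta preferred on 5+4+4+2 = 15 ballots; Eta wins 15–14.
Tau vs Alpha: 2+4+4+4+3+2 = 19 for Tau, 10 for Alpha — Tau by 19–10.
Tau vs Theta: 5+2+4 = 11 for Tau, 18 for Theta — Theta by 18–11.
Tau vs Sigma: Tau is ranked higher on 5+2+4+4+4+2 = 21 ballots, Sigma on 8. Tau wins 21–8.
Alpha vs Theta: Alpha is ranked higher on 5+1+4 = 10 ballots, Theta on 19. Theta wins 19–10.
Alpha vs Sigma: 5+4+4+2 = 15 for Alpha, 14 for Sigma — Alpha by 15–14.
Theta vs Sigma: 4+4+2 = 10 for Theta, 19 for Sigma — Sigma by 19–10.
Each project drops at least one matchup (Eta loses to Alpha; Tau loses to Eta; Alpha loses to Tau; Theta loses to Sigma; Sigma loses to Eta); the cycle Eta → Tau → Alpha → Eta rules out a Condorcet winner.

none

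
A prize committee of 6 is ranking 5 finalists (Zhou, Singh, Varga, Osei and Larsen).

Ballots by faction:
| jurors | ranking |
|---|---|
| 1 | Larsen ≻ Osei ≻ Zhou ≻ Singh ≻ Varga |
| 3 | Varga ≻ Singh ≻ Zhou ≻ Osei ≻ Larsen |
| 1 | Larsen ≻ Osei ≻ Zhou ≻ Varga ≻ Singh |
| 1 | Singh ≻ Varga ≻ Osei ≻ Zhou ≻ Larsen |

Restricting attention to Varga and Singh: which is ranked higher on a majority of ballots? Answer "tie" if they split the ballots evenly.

Ballots ranking Varga above Singh: 3 + 1 = 4.
Ballots ranking Singh above Varga: 6 − 4 = 2.
Varga wins the head-to-head 4–2.

Varga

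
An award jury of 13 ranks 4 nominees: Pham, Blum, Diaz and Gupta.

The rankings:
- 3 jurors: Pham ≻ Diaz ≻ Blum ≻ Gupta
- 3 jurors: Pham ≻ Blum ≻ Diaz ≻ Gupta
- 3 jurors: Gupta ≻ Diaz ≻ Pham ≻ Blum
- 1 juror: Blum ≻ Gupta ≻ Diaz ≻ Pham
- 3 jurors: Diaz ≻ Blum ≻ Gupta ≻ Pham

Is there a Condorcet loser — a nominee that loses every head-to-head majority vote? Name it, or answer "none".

none

Pairwise majorities:
Pham vs Blum: Pham preferred on 3+3+3 = 9 ballots; Pham wins 9–4.
Pham vs Diaz: 3+3 = 6 for Pham, 7 for Diaz — Diaz by 7–6.
Pham vs Gupta: Gupta, 7–6.
Blum–Diaz: Diaz 9–4.
Blum vs Gupta: 3+3+1+3 = 10 for Blum, 3 for Gupta — Blum by 10–3.
Diaz vs Gupta: Diaz wins 9–4.
Each nominee has at least one pairwise win (Pham beats Blum; Blum beats Gupta; Diaz beats Pham; Gupta beats Pham) — no Condorcet loser.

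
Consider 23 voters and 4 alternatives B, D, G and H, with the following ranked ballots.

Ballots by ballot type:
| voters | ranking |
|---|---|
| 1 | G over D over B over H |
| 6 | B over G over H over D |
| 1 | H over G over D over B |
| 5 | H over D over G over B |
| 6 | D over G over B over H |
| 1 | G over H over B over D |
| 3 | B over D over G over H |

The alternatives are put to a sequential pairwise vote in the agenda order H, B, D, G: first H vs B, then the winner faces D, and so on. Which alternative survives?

D

Round 1: H vs B — 7–16, B advances.
Round 2: B vs D — 10–13, D advances.
Round 3: D vs G — 14–9, D advances.
D survives the agenda.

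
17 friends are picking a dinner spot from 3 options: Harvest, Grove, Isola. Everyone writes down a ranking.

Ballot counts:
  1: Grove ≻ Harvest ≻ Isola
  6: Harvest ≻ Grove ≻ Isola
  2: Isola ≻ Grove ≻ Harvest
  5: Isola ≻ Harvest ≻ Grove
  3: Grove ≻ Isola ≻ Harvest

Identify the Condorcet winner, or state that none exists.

Pairwise majorities:
Harvest vs Grove: 11 to 6, Harvest.
Harvest vs Isola: Isola, 10–7.
Grove–Isola: Grove 10–7.
Each restaurant drops at least one matchup (Harvest loses to Isola; Grove loses to Harvest; Isola loses to Grove); the cycle Harvest → Grove → Isola → Harvest rules out a Condorcet winner.

none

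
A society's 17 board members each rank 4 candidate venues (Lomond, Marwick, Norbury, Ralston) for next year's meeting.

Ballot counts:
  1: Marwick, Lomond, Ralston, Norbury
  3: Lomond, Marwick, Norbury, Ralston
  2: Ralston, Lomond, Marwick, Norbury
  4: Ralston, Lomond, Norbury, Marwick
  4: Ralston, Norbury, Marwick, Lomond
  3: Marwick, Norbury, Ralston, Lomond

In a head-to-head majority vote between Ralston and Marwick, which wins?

Ralston

Ballots ranking Ralston above Marwick: 2 + 4 + 4 = 10.
Ballots ranking Marwick above Ralston: 17 − 10 = 7.
Ralston wins the head-to-head 10–7.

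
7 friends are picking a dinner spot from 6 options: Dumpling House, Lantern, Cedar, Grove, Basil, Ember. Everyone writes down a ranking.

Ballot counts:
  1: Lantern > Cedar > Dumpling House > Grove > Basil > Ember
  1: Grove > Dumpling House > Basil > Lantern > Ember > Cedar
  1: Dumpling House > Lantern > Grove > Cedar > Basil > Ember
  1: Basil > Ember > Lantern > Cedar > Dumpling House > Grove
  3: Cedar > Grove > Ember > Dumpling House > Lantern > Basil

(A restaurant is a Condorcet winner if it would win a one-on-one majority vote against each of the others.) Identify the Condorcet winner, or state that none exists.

Head-to-head results (7 friends):
Dumpling House vs Lantern: Dumpling House wins 5–2.
Dumpling House vs Cedar: Cedar wins 5–2.
Dumpling House–Grove: Grove 4–3.
Dumpling House–Basil: Dumpling House 6–1.
Dumpling House vs Ember: Ember wins 4–3.
Lantern vs Cedar: Lantern, 4–3.
Lantern–Grove: Grove 4–3.
Lantern–Basil: Lantern 5–2.
Lantern–Ember: Ember 4–3.
Cedar–Grove: Cedar 5–2.
Cedar vs Basil: Cedar, 5–2.
Cedar vs Ember: Cedar wins 5–2.
Grove vs Basil: Grove wins 6–1.
Grove vs Ember: Grove, 6–1.
Basil vs Ember: Basil, 4–3.
Every restaurant loses at least once (Dumpling House loses to Cedar; Lantern loses to Dumpling House; Cedar loses to Lantern; Grove loses to Cedar; Basil loses to Dumpling House; Ember loses to Cedar). The majority relation contains the cycle Dumpling House → Lantern → Cedar → Dumpling House, so there is no Condorcet winner.

none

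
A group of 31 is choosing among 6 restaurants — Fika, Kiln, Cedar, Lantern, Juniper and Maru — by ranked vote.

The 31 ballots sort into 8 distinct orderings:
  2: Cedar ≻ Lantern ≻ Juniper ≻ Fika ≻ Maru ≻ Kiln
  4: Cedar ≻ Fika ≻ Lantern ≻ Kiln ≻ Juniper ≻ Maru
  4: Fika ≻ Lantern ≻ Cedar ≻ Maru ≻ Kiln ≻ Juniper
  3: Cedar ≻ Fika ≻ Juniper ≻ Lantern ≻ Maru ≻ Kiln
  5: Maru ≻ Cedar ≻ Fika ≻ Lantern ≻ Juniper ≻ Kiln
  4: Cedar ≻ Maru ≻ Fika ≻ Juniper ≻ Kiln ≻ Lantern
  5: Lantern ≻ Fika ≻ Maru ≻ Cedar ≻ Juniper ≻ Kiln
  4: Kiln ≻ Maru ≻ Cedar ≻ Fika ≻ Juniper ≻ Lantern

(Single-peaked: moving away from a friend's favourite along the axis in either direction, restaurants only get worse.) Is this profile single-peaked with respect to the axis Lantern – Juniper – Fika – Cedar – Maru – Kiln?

Axis positions: Lantern=1, Juniper=2, Fika=3, Cedar=4, Maru=5, Kiln=6.
Cluster 1: ranking walks positions 4-1-2-3-5-6; Lantern is ranked above Fika even though Fika lies between Lantern and the peak Cedar on the axis — preferences dip and rise again. Not single-peaked.
Cluster 2: ranking walks positions 4-3-1-6-2-5; Lantern is ranked above Juniper even though Juniper lies between Lantern and the peak Cedar on the axis — preferences dip and rise again. Not single-peaked.
Cluster 3: ranking walks positions 3-1-4-5-6-2; Lantern is ranked above Juniper even though Juniper lies between Lantern and the peak Fika on the axis — preferences dip and rise again. Not single-peaked.
Cluster 4 (peak Cedar at position 4): ranking walks positions 4-3-2-1-5-6, expanding outward from the peak — single-peaked.
Cluster 5: ranking walks positions 5-4-3-1-2-6; Lantern is ranked above Juniper even though Juniper lies between Lantern and the peak Maru on the axis — preferences dip and rise again. Not single-peaked.
Cluster 6 (peak Cedar at position 4): ranking walks positions 4-5-3-2-6-1, expanding outward from the peak — single-peaked.
Cluster 7: ranking walks positions 1-3-5-4-2-6; Fika is ranked above Juniper even though Juniper lies between Fika and the peak Lantern on the axis — preferences dip and rise again. Not single-peaked.
Cluster 8 (peak Kiln at position 6): ranking walks positions 6-5-4-3-2-1, expanding outward from the peak — single-peaked.
Cluster 1 violates single-peakedness, so the profile is not single-peaked on this axis.

no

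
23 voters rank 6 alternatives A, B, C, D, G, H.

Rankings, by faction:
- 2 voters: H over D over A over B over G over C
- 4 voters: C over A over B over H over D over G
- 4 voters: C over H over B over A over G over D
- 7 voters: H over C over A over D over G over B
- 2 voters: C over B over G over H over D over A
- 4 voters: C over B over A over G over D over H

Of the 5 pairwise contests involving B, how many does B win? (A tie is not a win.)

B against each rival (23 voters):
B vs A: A, 13–10.
B vs C: 2 for B, 21 for C — C by 21–2.
B vs D: B wins 14–9.
B vs G: B wins 16–7.
B vs H: H wins 13–10.
B beats D, G; loses to A, C, H — 2 pairwise wins.

2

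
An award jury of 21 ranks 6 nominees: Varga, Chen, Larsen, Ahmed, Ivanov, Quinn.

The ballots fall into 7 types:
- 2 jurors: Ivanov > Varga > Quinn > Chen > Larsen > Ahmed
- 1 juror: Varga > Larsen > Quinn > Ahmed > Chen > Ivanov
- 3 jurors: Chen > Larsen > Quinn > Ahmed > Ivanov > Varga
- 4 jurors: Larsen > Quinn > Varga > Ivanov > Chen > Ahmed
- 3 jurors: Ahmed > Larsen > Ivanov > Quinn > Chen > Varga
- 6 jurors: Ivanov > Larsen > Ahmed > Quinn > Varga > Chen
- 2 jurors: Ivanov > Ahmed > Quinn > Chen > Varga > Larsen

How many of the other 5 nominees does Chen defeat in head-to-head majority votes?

Chen against each rival (21 jurors):
Chen vs Varga: Varga wins 13–8.
Chen vs Larsen: 2+3+2 = 7 for Chen, 14 for Larsen — Larsen by 14–7.
Chen vs Ahmed: Chen is ranked higher on 2+3+4 = 9 ballots, Ahmed on 12. Ahmed wins 12–9.
Chen vs Ivanov: 4 to 17, Ivanov.
Chen vs Quinn: 3 to 18, Quinn.
Chen beats no one; loses to Varga, Larsen, Ahmed, Ivanov, Quinn — 0 pairwise wins.

0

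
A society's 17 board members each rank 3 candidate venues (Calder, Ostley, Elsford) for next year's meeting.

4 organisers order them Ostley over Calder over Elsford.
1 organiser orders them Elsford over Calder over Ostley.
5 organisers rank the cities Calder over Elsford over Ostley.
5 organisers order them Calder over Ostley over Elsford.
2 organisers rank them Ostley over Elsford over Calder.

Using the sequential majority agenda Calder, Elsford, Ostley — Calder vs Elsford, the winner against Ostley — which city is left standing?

Calder

Round 1: Calder vs Elsford — 14–3, Calder advances.
Round 2: Calder vs Ostley — 11–6, Calder advances.
The agenda winner is Calder.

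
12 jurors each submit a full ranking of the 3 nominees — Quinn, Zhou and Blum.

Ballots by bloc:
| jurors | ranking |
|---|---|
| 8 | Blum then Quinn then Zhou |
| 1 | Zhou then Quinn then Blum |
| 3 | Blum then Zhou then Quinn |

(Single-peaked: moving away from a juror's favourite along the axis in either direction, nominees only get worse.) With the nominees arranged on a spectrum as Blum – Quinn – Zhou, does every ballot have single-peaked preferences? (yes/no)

Axis positions: Blum=1, Quinn=2, Zhou=3.
Bloc 1 (peak Blum at position 1): ranking walks positions 1-2-3, expanding outward from the peak — single-peaked.
Bloc 2 (peak Zhou at position 3): ranking walks positions 3-2-1, expanding outward from the peak — single-peaked.
Bloc 3: ranking walks positions 1-3-2; Zhou is ranked above Quinn even though Quinn lies between Zhou and the peak Blum on the axis — preferences dip and rise again. Not single-peaked.
Bloc 3 violates single-peakedness, so the profile is not single-peaked on this axis.

no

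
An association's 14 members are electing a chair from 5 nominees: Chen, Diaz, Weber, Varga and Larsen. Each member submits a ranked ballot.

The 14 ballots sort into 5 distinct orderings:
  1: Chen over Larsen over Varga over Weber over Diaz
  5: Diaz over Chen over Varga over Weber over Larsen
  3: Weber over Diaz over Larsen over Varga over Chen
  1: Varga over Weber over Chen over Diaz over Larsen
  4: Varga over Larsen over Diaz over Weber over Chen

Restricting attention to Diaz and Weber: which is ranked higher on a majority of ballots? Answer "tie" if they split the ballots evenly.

Ballots ranking Diaz above Weber: 5 + 4 = 9.
Ballots ranking Weber above Diaz: 14 − 9 = 5.
Diaz wins the head-to-head 9–5.

Diaz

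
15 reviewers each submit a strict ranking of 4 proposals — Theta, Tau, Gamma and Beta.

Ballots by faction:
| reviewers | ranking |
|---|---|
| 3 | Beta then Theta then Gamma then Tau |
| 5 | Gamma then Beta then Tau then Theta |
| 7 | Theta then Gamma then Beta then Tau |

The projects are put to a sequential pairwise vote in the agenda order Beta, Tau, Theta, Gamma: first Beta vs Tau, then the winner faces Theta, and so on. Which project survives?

Round 1: Beta vs Tau — 15–0, Beta advances.
Round 2: Beta vs Theta — 8–7, Beta advances.
Round 3: Beta vs Gamma — 3–12, Gamma advances.
Gamma survives the agenda.

Gamma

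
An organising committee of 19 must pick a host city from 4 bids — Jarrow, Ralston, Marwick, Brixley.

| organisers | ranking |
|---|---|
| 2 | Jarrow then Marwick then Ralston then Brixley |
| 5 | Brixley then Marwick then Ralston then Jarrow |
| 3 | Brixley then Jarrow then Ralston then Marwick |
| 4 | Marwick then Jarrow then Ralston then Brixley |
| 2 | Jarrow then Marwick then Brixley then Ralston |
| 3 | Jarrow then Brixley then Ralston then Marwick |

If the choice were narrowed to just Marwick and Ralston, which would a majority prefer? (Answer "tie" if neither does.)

Marwick

Ballots ranking Marwick above Ralston: 2 + 5 + 4 + 2 = 13.
Ballots ranking Ralston above Marwick: 19 − 13 = 6.
Marwick wins the head-to-head 13–6.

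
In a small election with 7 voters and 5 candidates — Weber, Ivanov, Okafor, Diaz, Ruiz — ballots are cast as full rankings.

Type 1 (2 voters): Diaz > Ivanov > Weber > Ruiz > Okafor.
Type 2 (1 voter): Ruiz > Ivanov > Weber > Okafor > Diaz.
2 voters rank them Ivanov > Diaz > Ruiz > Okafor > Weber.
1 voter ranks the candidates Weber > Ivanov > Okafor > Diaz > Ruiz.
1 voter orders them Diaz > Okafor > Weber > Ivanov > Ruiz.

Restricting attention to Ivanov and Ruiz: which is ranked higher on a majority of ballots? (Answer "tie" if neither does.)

Ballots ranking Ivanov above Ruiz: 2 + 2 + 1 + 1 = 6.
Ballots ranking Ruiz above Ivanov: 7 − 6 = 1.
Ivanov wins the head-to-head 6–1.

Ivanov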